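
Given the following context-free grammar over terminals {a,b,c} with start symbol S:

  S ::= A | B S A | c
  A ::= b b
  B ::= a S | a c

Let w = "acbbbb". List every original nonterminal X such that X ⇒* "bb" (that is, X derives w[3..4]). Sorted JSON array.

Convert to CNF:
  S -> B X3 | T0 T0 | c
  A -> T0 T0
  B -> T1 S | T1 T2
  T0 -> b
  T1 -> a
  T2 -> c
  X3 -> S A

CYK fill — only the sub-triangle for w[3..4]:
  cell(3,3) b: {T0}  orig:{}
  cell(4,4) b: {T0}  orig:{}
  cell(3,4) bb: {A,S}

Original NTs in T[3,4] deriving "bb": ["A", "S"]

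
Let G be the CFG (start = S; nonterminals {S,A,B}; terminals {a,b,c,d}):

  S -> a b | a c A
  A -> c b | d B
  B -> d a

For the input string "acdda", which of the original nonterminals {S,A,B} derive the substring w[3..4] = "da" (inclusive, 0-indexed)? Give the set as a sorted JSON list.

Convert to CNF:
  S -> T3 T1 | T3 X4
  A -> T0 T1 | T2 B
  B -> T2 T3
  T0 -> c
  T1 -> b
  T2 -> d
  T3 -> a
  X4 -> T0 A

Fill CYK table bottom-up, restricted to cells inside w[3..4]:
  cell(3,3) d: {T2}  orig:{}
  cell(4,4) a: {T3}  orig:{}
  cell(3,4) da: {B}

Original NTs in T[3,4] deriving "da": ["B"]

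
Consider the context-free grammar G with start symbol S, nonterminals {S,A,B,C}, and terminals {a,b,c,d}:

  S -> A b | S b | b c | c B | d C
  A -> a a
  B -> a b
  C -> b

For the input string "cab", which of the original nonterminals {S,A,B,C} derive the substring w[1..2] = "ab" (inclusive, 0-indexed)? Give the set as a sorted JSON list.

CNF form of G:
  S -> A T1 | S T1 | T1 T2 | T2 B | T3 C
  A -> T0 T0
  B -> T0 T1
  C -> b
  T0 -> a
  T1 -> b
  T2 -> c
  T3 -> d

CYK fill, restricted to cells inside w[1..2]:
  [1..1]={T0}  "a"  orig:{}
  [2..2]={C,T1}  "b"  orig:{C}
  [1..2]={B}  "ab"

Original NTs in T[1,2] deriving "ab": ["B"]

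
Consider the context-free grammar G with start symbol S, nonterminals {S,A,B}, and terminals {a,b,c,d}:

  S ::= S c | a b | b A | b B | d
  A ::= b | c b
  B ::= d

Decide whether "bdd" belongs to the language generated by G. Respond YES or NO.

CNF form of G:
  S -> S T0 | T1 A | T1 B | T2 T1 | d
  A -> T0 T1 | b
  B -> d
  T0 -> c
  T1 -> b
  T2 -> a

Fill CYK table bottom-up:
  T[0,0] 'b' = {A,T1}  orig:{A}
  T[1,1] 'd' = {B,S}
  T[2,2] 'd' = {B,S}
  T[0,1] 'bd' = {S}
  T[1,2] 'dd' = ∅
  T[0,2] 'bdd' = ∅

S ∉ T[0,2] ⇒ NO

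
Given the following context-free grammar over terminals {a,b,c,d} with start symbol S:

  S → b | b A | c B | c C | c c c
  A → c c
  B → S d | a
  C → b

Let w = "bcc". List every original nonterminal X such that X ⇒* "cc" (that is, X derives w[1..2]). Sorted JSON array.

CNF form of G:
  S -> T0 B | T0 C | T0 X3 | T2 A | b
  A -> T0 T0
  B -> S T1 | a
  C -> b
  T0 -> c
  T1 -> d
  T2 -> b
  X3 -> T0 T0

CYK fill, restricted to cells inside w[1..2]:
  cell(1,1) c: {T0}  orig:{}
  cell(2,2) c: {T0}  orig:{}
  cell(1,2) cc: {A,X3}  orig:{A}

Original NTs in T[1,2] deriving "cc": ["A"]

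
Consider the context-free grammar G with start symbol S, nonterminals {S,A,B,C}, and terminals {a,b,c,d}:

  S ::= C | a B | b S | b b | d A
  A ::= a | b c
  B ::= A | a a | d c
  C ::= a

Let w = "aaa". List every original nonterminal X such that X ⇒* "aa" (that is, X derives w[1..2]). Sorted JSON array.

CNF form of G:
  S -> T0 S | T0 T0 | T2 B | T3 A | a
  A -> T0 T1 | a
  B -> T0 T1 | T2 T2 | T3 T1 | a
  C -> a
  T0 -> b
  T1 -> c
  T2 -> a
  T3 -> d

CYK table (by increasing span) — only the sub-triangle for w[1..2]:
  [1..1]={A,B,C,S,T2}  "a"  orig:{A,B,C,S}
  [2..2]={A,B,C,S,T2}  "a"  orig:{A,B,C,S}
  [1..2]={B,S}  "aa"

Original NTs in T[1,2] deriving "aa": ["B", "S"]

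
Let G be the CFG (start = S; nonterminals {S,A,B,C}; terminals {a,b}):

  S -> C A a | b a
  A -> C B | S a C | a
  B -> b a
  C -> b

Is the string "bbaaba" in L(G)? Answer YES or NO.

CNF form of G:
  S -> C X3 | T1 T0
  A -> C B | S X2 | a
  B -> T1 T0
  C -> b
  T0 -> a
  T1 -> b
  X2 -> T0 C
  X3 -> A T0

Fill CYK table bottom-up:
  [0..0]={C,T1}  "b"  orig:{C}
  [1..1]={C,T1}  "b"  orig:{C}
  [2..2]={A,T0}  "a"  orig:{A}
  [3..3]={A,T0}  "a"  orig:{A}
  [4..4]={C,T1}  "b"  orig:{C}
  [5..5]={A,T0}  "a"  orig:{A}
  [0..1]=∅  "bb"
  [1..2]={B,S}  "ba"
  [2..3]={X3}  "aa"  orig:{}
  [3..4]={X2}  "ab"  orig:{}
  [4..5]={B,S}  "ba"
  [0..2]={A}  "bba"
  [1..3]={S}  "baa"
  [2..4]=∅  "aab"
  [3..5]=∅  "aba"
  [0..3]={X3}  "bbaa"  orig:{}
  [1..4]={A}  "baab"
  [2..5]=∅  "aaba"
  [0..4]=∅  "bbaab"
  [1..5]={X3}  "baaba"  orig:{}
  [0..5]={S}  "bbaaba"

S ∈ T[0,5] ⇒ YES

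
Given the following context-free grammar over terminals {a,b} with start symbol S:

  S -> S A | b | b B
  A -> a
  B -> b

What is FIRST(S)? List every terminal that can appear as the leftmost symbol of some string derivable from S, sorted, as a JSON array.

FIRST sets, iterate to fixpoint:
round 1:
  A via A→a: +{a}
  B via B→b: +{b}
  S via S→b: +{b}
  FIRST[S]={b}  FIRST[A]={a}  FIRST[B]={b}
round 2: (stable)
  FIRST[S]={b}  FIRST[A]={a}  FIRST[B]={b}

FIRST(S) = ["b"]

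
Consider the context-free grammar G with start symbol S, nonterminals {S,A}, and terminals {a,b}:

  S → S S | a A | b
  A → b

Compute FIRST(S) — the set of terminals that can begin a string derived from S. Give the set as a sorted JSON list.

FIRST sets, iterate to fixpoint:
iter 1:
  A via A→b: +{b}
  S via S→a A: +{a}
  S via S→b: +{b}
  S: {a,b}  A: {b}
iter 2: (no change)
  S: {a,b}  A: {b}

FIRST(S) = ["a", "b"]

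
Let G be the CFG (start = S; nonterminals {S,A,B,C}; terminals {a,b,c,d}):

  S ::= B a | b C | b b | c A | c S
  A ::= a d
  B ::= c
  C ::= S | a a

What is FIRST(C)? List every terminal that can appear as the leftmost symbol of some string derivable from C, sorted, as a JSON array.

FIRST sets, iterate to fixpoint:
pass 1:
  A via A→a d: +{a}
  B via B→c: +{c}
  C via C→a a: +{a}
  S via S→B a: +{c}
  S via S→b C: +{b}
  FIRST[S]={b,c}  FIRST[A]={a}  FIRST[B]={c}  FIRST[C]={a}
pass 2:
  C via C→S: +{b,c}
  FIRST[S]={b,c}  FIRST[A]={a}  FIRST[B]={c}  FIRST[C]={a,b,c}
pass 3: (stable)
  FIRST[S]={b,c}  FIRST[A]={a}  FIRST[B]={c}  FIRST[C]={a,b,c}

FIRST(C) = ["a", "b", "c"]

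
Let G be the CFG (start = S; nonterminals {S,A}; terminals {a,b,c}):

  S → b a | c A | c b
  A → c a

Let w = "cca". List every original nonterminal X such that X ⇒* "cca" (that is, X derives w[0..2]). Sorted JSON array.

Convert to CNF:
  S -> T0 A | T0 T2 | T2 T1
  A -> T0 T1
  T0 -> c
  T1 -> a
  T2 -> b

CYK table (by increasing span) (cells [i..j] with 0 ≤ i ≤ j ≤ 2 only):
  cell(0,0) c: {T0}  orig:{}
  cell(1,1) c: {T0}  orig:{}
  cell(2,2) a: {T1}  orig:{}
  cell(0,1) cc: ∅
  cell(1,2) ca: {A}
  cell(0,2) cca: {S}

Original NTs in T[0,2] deriving "cca": ["S"]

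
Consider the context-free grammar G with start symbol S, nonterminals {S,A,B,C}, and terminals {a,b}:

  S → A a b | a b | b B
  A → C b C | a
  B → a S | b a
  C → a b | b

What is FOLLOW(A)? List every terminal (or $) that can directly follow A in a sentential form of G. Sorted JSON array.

FIRST iteration:
round 1:
  A via A→a: +{a}
  B via B→a S: +{a}
  B via B→b a: +{b}
  C via C→a b: +{a}
  C via C→b: +{b}
  S via S→A a b: +{a}
  S via S→b B: +{b}
  FIRST(S)={a,b}  FIRST(A)={a}  FIRST(B)={a,b}  FIRST(C)={a,b}
round 2:
  A via A→C b C: +{b}
  FIRST(S)={a,b}  FIRST(A)={a,b}  FIRST(B)={a,b}  FIRST(C)={a,b}
round 3: done
  FIRST(S)={a,b}  FIRST(A)={a,b}  FIRST(B)={a,b}  FIRST(C)={a,b}

FOLLOW iteration:
FOLLOW(S) := {$}
[1]
  A→C b C: FOLLOW(C) ⊇ FIRST(b) = {b}; new: +{b}
  S→A a b: FOLLOW(A) ⊇ FIRST(a) = {a}; new: +{a}
  S→b B: FOLLOW(B) ⊇ FOLLOW(S) ⊇ {$}; new: +{$}
  FOLLOW(S)={$}  FOLLOW(A)={a}  FOLLOW(B)={$}  FOLLOW(C)={b}
[2]
  A→C b C: FOLLOW(C) ⊇ FOLLOW(A) ⊇ {a}; new: +{a}
  FOLLOW(S)={$}  FOLLOW(A)={a}  FOLLOW(B)={$}  FOLLOW(C)={a,b}
[3] — fixpoint
  FOLLOW(S)={$}  FOLLOW(A)={a}  FOLLOW(B)={$}  FOLLOW(C)={a,b}

FOLLOW(A) = ["a"]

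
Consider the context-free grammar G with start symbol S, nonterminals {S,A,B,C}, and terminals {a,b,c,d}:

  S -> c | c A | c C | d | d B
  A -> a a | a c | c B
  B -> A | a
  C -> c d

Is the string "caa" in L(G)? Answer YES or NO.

Convert to CNF:
  S -> T1 A | T1 C | T2 B | c | d
  A -> T0 T0 | T0 T1 | T1 B
  B -> T0 T0 | T0 T1 | T1 B | a
  C -> T1 T2
  T0 -> a
  T1 -> c
  T2 -> d

CYK table (by increasing span):
  T[0,0] 'c' = {S,T1}  orig:{S}
  T[1,1] 'a' = {B,T0}  orig:{B}
  T[2,2] 'a' = {B,T0}  orig:{B}
  T[0,1] 'ca' = {A,B}
  T[1,2] 'aa' = {A,B}
  T[0,2] 'caa' = {A,B,S}

S ∈ T[0,2] ⇒ YES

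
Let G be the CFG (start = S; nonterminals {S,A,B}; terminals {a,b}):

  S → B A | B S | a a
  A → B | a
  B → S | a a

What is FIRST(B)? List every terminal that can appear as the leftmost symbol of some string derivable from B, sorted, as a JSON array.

FIRST sets, iterate to fixpoint:
iter 1:
  A via A→a: +{a}
  B via B→a a: +{a}
  S via S→B A: +{a}
  FIRST[S]={a}  FIRST[A]={a}  FIRST[B]={a}
iter 2: done
  FIRST[S]={a}  FIRST[A]={a}  FIRST[B]={a}

FIRST(B) = ["a"]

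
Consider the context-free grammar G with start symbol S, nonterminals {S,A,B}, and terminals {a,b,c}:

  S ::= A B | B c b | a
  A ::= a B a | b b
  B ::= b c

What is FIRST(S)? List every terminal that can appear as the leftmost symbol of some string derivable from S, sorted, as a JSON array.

Compute FIRST by fixpoint:
round 1:
  A via A→a B a: +{a}
  A via A→b b: +{b}
  B via B→b c: +{b}
  S via S→A B: +{a,b}
  FIRST[S]={a,b}  FIRST[A]={a,b}  FIRST[B]={b}
round 2: (no change)
  FIRST[S]={a,b}  FIRST[A]={a,b}  FIRST[B]={b}

FIRST(S) = ["a", "b"]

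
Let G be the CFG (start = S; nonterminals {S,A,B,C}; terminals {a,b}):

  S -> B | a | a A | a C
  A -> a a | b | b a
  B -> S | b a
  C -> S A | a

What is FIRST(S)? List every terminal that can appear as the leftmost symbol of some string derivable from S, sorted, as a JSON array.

Compute FIRST by fixpoint:
pass 1:
  A via A→a a: +{a}
  A via A→b: +{b}
  B via B→b a: +{b}
  C via C→a: +{a}
  S via S→B: +{b}
  S via S→a: +{a}
  S: {a,b}  A: {a,b}  B: {b}  C: {a}
pass 2:
  B via B→S: +{a}
  C via C→S A: +{b}
  S: {a,b}  A: {a,b}  B: {a,b}  C: {a,b}
pass 3: — fixpoint
  S: {a,b}  A: {a,b}  B: {a,b}  C: {a,b}

FIRST(S) = ["a", "b"]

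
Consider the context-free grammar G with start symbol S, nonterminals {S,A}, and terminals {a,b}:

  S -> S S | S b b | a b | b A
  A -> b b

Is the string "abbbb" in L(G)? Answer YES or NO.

Convert to CNF:
  S -> S S | S X2 | T0 A | T1 T0
  A -> T0 T0
  T0 -> b
  T1 -> a
  X2 -> T0 T0

CYK table (by increasing span):
  [0..0]={T1}  "a"  orig:{}
  [1..1]={T0}  "b"  orig:{}
  [2..2]={T0}  "b"  orig:{}
  [3..3]={T0}  "b"  orig:{}
  [4..4]={T0}  "b"  orig:{}
  [0..1]={S}  "ab"
  [1..2]={A,X2}  "bb"  orig:{A}
  [2..3]={A,X2}  "bb"  orig:{A}
  [3..4]={A,X2}  "bb"  orig:{A}
  [0..2]=∅  "abb"
  [1..3]={S}  "bbb"
  [2..4]={S}  "bbb"
  [0..3]={S}  "abbb"
  [1..4]=∅  "bbbb"
  [0..4]={S}  "abbbb"

S ∈ T[0,4] ⇒ YES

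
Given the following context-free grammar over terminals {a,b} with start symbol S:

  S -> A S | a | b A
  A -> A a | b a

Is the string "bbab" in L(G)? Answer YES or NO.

CNF form of G:
  S -> A S | T1 A | a
  A -> A T0 | T1 T0
  T0 -> a
  T1 -> b

CYK fill:
  cell(0,0) b: {T1}  orig:{}
  cell(1,1) b: {T1}  orig:{}
  cell(2,2) a: {S,T0}  orig:{S}
  cell(3,3) b: {T1}  orig:{}
  cell(0,1) bb: ∅
  cell(1,2) ba: {A}
  cell(2,3) ab: ∅
  cell(0,2) bba: {S}
  cell(1,3) bab: ∅
  cell(0,3) bbab: ∅

S ∉ T[0,3] ⇒ NO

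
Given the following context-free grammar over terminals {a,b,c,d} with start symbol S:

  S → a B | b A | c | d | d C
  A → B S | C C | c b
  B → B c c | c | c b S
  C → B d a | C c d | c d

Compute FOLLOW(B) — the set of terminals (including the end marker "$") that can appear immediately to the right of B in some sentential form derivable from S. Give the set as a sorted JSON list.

Compute FIRST by fixpoint:
pass 1:
  A via A→c b: +{c}
  B via B→c: +{c}
  C via C→B d a: +{c}
  S via S→a B: +{a}
  S via S→b A: +{b}
  S via S→c: +{c}
  S via S→d: +{d}
  FIRST(S)={a,b,c,d}  FIRST(A)={c}  FIRST(B)={c}  FIRST(C)={c}
pass 2: done
  FIRST(S)={a,b,c,d}  FIRST(A)={c}  FIRST(B)={c}  FIRST(C)={c}

Compute FOLLOW by fixpoint:
initialize: $ ∈ FOLLOW(S)
iter 1:
  A→B S: FOLLOW(B) ⊇ FIRST(S) = {a,b,c,d}; new: +{a,b,c,d}
  A→C C: FOLLOW(C) ⊇ FIRST(C) = {c}; new: +{c}
  B→c b S: FOLLOW(S) ⊇ FOLLOW(B) ⊇ {a,b,c,d}; new: +{a,b,c,d}
  S→a B: FOLLOW(B) ⊇ FOLLOW(S) ⊇ {$,a,b,c,d}; new: +{$}
  S→b A: FOLLOW(A) ⊇ FOLLOW(S) ⊇ {$,a,b,c,d}; new: +{$,a,b,c,d}
  S→d C: FOLLOW(C) ⊇ FOLLOW(S) ⊇ {$,a,b,c,d}; new: +{$,a,b,d}
  S: {$,a,b,c,d}  A: {$,a,b,c,d}  B: {$,a,b,c,d}  C: {$,a,b,c,d}
iter 2: (stable)
  S: {$,a,b,c,d}  A: {$,a,b,c,d}  B: {$,a,b,c,d}  C: {$,a,b,c,d}

FOLLOW(B) = ["$", "a", "b", "c", "d"]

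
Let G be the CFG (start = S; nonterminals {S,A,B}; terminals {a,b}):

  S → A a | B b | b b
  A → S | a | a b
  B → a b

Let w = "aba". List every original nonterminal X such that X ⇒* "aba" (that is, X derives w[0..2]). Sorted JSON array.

CNF form of G:
  S -> A T0 | B T1 | T1 T1
  A -> A T0 | B T1 | T0 T1 | T1 T1 | a
  B -> T0 T1
  T0 -> a
  T1 -> b

CYK fill — only the sub-triangle for w[0..2]:
  cell(0,0) a: {A,T0}  orig:{A}
  cell(1,1) b: {T1}  orig:{}
  cell(2,2) a: {A,T0}  orig:{A}
  cell(0,1) ab: {A,B}
  cell(1,2) ba: ∅
  cell(0,2) aba: {A,S}

Original NTs in T[0,2] deriving "aba": ["A", "S"]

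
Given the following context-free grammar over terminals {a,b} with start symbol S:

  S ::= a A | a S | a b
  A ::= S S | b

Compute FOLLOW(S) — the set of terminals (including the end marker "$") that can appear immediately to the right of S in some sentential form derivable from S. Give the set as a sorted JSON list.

FIRST sets, iterate to fixpoint:
pass 1:
  A via A→b: +{b}
  S via S→a A: +{a}
  FIRST[S]={a}  FIRST[A]={b}
pass 2:
  A via A→S S: +{a}
  FIRST[S]={a}  FIRST[A]={a,b}
pass 3: done
  FIRST[S]={a}  FIRST[A]={a,b}

FOLLOW iteration:
initialize: $ ∈ FOLLOW(S)
round 1:
  A→S S: FOLLOW(S) ⊇ FIRST(S) = {a}; new: +{a}
  S→a A: FOLLOW(A) ⊇ FOLLOW(S) ⊇ {$,a}; new: +{$,a}
  FOLLOW[S]={$,a}  FOLLOW[A]={$,a}
round 2: — fixpoint
  FOLLOW[S]={$,a}  FOLLOW[A]={$,a}

FOLLOW(S) = ["$", "a"]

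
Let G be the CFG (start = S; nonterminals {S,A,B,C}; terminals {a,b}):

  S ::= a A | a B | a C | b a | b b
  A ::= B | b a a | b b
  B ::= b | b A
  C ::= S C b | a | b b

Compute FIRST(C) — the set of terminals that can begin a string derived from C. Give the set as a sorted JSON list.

FIRST iteration:
round 1:
  A via A→b a a: +{b}
  B via B→b: +{b}
  C via C→a: +{a}
  C via C→b b: +{b}
  S via S→a A: +{a}
  S via S→b a: +{b}
  S: {a,b}  A: {b}  B: {b}  C: {a,b}
round 2: — fixpoint
  S: {a,b}  A: {b}  B: {b}  C: {a,b}

FIRST(C) = ["a", "b"]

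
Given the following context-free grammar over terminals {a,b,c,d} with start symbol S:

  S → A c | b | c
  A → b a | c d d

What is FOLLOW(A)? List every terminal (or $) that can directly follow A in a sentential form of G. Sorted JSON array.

FIRST sets, iterate to fixpoint:
[1]
  A via A→b a: +{b}
  A via A→c d d: +{c}
  S via S→A c: +{b,c}
  FIRST(S)={b,c}  FIRST(A)={b,c}
[2] done
  FIRST(S)={b,c}  FIRST(A)={b,c}

FOLLOW iteration:
FOLLOW(S) := {$}
[1]
  S→A c: FOLLOW(A) ⊇ FIRST(c) = {c}; new: +{c}
  FOLLOW(S)={$}  FOLLOW(A)={c}
[2] (stable)
  FOLLOW(S)={$}  FOLLOW(A)={c}

FOLLOW(A) = ["c"]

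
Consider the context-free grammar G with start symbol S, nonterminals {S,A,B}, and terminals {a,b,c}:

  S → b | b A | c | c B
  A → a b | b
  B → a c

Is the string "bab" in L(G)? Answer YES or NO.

CNF form of G:
  S -> T1 A | T2 B | b | c
  A -> T0 T1 | b
  B -> T0 T2
  T0 -> a
  T1 -> b
  T2 -> c

CYK table (by increasing span):
  T[0,0] 'b' = {A,S,T1}  orig:{A,S}
  T[1,1] 'a' = {T0}  orig:{}
  T[2,2] 'b' = {A,S,T1}  orig:{A,S}
  T[0,1] 'ba' = ∅
  T[1,2] 'ab' = {A}
  T[0,2] 'bab' = {S}

S ∈ T[0,2] ⇒ YES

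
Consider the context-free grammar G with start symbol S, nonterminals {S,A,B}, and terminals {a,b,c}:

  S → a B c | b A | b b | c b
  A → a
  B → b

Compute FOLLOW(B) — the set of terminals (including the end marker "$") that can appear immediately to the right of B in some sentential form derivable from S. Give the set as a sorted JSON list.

Compute FIRST by fixpoint:
iter 1:
  A via A→a: +{a}
  B via B→b: +{b}
  S via S→a B c: +{a}
  S via S→b A: +{b}
  S via S→c b: +{c}
  S: {a,b,c}  A: {a}  B: {b}
iter 2: (stable)
  S: {a,b,c}  A: {a}  B: {b}

Compute FOLLOW by fixpoint:
seed FOLLOW(S) with $
round 1:
  S→a B c: FOLLOW(B) ⊇ FIRST(c) = {c}; new: +{c}
  S→b A: FOLLOW(A) ⊇ FOLLOW(S) ⊇ {$}; new: +{$}
  FOLLOW[S]={$}  FOLLOW[A]={$}  FOLLOW[B]={c}
round 2: done
  FOLLOW[S]={$}  FOLLOW[A]={$}  FOLLOW[B]={c}

FOLLOW(B) = ["c"]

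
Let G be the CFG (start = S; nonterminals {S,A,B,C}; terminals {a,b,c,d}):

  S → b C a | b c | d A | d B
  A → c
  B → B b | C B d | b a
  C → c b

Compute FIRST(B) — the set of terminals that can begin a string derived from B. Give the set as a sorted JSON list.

FIRST iteration:
iter 1:
  A via A→c: +{c}
  B via B→b a: +{b}
  C via C→c b: +{c}
  S via S→b C a: +{b}
  S via S→d A: +{d}
  FIRST[S]={b,d}  FIRST[A]={c}  FIRST[B]={b}  FIRST[C]={c}
iter 2:
  B via B→C B d: +{c}
  FIRST[S]={b,d}  FIRST[A]={c}  FIRST[B]={b,c}  FIRST[C]={c}
iter 3: — fixpoint
  FIRST[S]={b,d}  FIRST[A]={c}  FIRST[B]={b,c}  FIRST[C]={c}

FIRST(B) = ["b", "c"]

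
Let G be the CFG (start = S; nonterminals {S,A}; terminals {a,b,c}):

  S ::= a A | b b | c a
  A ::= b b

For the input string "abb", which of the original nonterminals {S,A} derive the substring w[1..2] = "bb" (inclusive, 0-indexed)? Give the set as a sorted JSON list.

Convert to CNF:
  S -> T0 T0 | T1 A | T2 T1
  A -> T0 T0
  T0 -> b
  T1 -> a
  T2 -> c

CYK table (by increasing span) (cells [i..j] with 1 ≤ i ≤ j ≤ 2 only):
  cell(1,1) b: {T0}  orig:{}
  cell(2,2) b: {T0}  orig:{}
  cell(1,2) bb: {A,S}

Original NTs in T[1,2] deriving "bb": ["A", "S"]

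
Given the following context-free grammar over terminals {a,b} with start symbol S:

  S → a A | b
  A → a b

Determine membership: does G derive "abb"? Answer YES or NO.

Convert to CNF:
  S -> T0 A | b
  A -> T0 T1
  T0 -> a
  T1 -> b

CYK table (by increasing span):
  cell(0,0) a: {T0}  orig:{}
  cell(1,1) b: {S,T1}  orig:{S}
  cell(2,2) b: {S,T1}  orig:{S}
  cell(0,1) ab: {A}
  cell(1,2) bb: ∅
  cell(0,2) abb: ∅

S ∉ T[0,2] ⇒ NO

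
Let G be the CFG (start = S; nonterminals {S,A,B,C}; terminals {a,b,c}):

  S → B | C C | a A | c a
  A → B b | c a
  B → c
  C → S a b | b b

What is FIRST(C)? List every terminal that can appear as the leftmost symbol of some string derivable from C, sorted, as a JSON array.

FIRST sets, iterate to fixpoint:
pass 1:
  A via A→c a: +{c}
  B via B→c: +{c}
  C via C→b b: +{b}
  S via S→B: +{c}
  S via S→C C: +{b}
  S via S→a A: +{a}
  FIRST(S)={a,b,c}  FIRST(A)={c}  FIRST(B)={c}  FIRST(C)={b}
pass 2:
  C via C→S a b: +{a,c}
  FIRST(S)={a,b,c}  FIRST(A)={c}  FIRST(B)={c}  FIRST(C)={a,b,c}
pass 3: (stable)
  FIRST(S)={a,b,c}  FIRST(A)={c}  FIRST(B)={c}  FIRST(C)={a,b,c}

FIRST(C) = ["a", "b", "c"]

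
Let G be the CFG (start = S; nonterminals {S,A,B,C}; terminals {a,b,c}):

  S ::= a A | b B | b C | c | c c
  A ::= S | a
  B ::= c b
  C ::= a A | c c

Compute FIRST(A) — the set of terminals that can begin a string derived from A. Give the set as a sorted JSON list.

Compute FIRST by fixpoint:
[1]
  A via A→a: +{a}
  B via B→c b: +{c}
  C via C→a A: +{a}
  C via C→c c: +{c}
  S via S→a A: +{a}
  S via S→b B: +{b}
  S via S→c: +{c}
  S: {a,b,c}  A: {a}  B: {c}  C: {a,c}
[2]
  A via A→S: +{b,c}
  S: {a,b,c}  A: {a,b,c}  B: {c}  C: {a,c}
[3] — fixpoint
  S: {a,b,c}  A: {a,b,c}  B: {c}  C: {a,c}

FIRST(A) = ["a", "b", "c"]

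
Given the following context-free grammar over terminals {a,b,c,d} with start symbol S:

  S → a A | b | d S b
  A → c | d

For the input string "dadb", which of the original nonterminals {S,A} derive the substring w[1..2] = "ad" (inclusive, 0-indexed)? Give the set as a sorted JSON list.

CNF form of G:
  S -> T0 A | T1 X3 | b
  A -> c | d
  T0 -> a
  T1 -> d
  T2 -> b
  X3 -> S T2

CYK table (by increasing span) (cells [i..j] with 1 ≤ i ≤ j ≤ 2 only):
  T[1,1] 'a' = {T0}  orig:{}
  T[2,2] 'd' = {A,T1}  orig:{A}
  T[1,2] 'ad' = {S}

Original NTs in T[1,2] deriving "ad": ["S"]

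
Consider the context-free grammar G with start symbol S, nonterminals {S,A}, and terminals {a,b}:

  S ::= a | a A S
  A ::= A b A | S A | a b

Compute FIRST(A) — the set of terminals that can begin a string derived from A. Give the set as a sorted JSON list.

FIRST iteration:
iter 1:
  A via A→a b: +{a}
  S via S→a: +{a}
  FIRST(S)={a}  FIRST(A)={a}
iter 2: — fixpoint
  FIRST(S)={a}  FIRST(A)={a}

FIRST(A) = ["a"]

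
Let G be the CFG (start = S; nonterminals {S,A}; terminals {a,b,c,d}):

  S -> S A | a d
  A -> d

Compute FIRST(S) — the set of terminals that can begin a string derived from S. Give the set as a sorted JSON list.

FIRST sets, iterate to fixpoint:
pass 1:
  A via A→d: +{d}
  S via S→a d: +{a}
  FIRST[S]={a}  FIRST[A]={d}
pass 2: done
  FIRST[S]={a}  FIRST[A]={d}

FIRST(S) = ["a"]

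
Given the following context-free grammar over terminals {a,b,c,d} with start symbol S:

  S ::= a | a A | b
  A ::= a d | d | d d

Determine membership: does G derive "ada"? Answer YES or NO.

CNF form of G:
  S -> T0 A | a | b
  A -> T0 T1 | T1 T1 | d
  T0 -> a
  T1 -> d

Fill CYK table bottom-up:
  T[0,0] 'a' = {S,T0}  orig:{S}
  T[1,1] 'd' = {A,T1}  orig:{A}
  T[2,2] 'a' = {S,T0}  orig:{S}
  T[0,1] 'ad' = {A,S}
  T[1,2] 'da' = ∅
  T[0,2] 'ada' = ∅

S ∉ T[0,2] ⇒ NO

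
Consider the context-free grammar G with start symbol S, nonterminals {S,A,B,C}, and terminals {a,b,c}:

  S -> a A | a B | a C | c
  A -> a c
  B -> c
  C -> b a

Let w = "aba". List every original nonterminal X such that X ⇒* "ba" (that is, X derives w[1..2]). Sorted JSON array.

CNF form of G:
  S -> T0 A | T0 B | T0 C | c
  A -> T0 T1
  B -> c
  C -> T2 T0
  T0 -> a
  T1 -> c
  T2 -> b

CYK table (by increasing span), restricted to cells inside w[1..2]:
  cell(1,1) b: {T2}  orig:{}
  cell(2,2) a: {T0}  orig:{}
  cell(1,2) ba: {C}

Original NTs in T[1,2] deriving "ba": ["C"]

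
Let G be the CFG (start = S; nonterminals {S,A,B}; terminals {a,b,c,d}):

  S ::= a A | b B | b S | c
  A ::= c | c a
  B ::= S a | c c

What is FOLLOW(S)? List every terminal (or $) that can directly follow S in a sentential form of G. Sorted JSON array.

FIRST sets, iterate to fixpoint:
pass 1:
  A via A→c: +{c}
  B via B→c c: +{c}
  S via S→a A: +{a}
  S via S→b B: +{b}
  S via S→c: +{c}
  FIRST(S)={a,b,c}  FIRST(A)={c}  FIRST(B)={c}
pass 2:
  B via B→S a: +{a,b}
  FIRST(S)={a,b,c}  FIRST(A)={c}  FIRST(B)={a,b,c}
pass 3: (stable)
  FIRST(S)={a,b,c}  FIRST(A)={c}  FIRST(B)={a,b,c}

FOLLOW sets:
initialize: $ ∈ FOLLOW(S)
iter 1:
  B→S a: FOLLOW(S) ⊇ FIRST(a) = {a}; new: +{a}
  S→a A: FOLLOW(A) ⊇ FOLLOW(S) ⊇ {$,a}; new: +{$,a}
  S→b B: FOLLOW(B) ⊇ FOLLOW(S) ⊇ {$,a}; new: +{$,a}
  FOLLOW[S]={$,a}  FOLLOW[A]={$,a}  FOLLOW[B]={$,a}
iter 2: done
  FOLLOW[S]={$,a}  FOLLOW[A]={$,a}  FOLLOW[B]={$,a}

FOLLOW(S) = ["$", "a"]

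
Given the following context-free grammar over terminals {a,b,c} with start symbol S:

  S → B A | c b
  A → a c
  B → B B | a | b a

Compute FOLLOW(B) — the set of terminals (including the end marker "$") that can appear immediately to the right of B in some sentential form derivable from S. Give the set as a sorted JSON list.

FIRST iteration:
[1]
  A via A→a c: +{a}
  B via B→a: +{a}
  B via B→b a: +{b}
  S via S→B A: +{a,b}
  S via S→c b: +{c}
  FIRST[S]={a,b,c}  FIRST[A]={a}  FIRST[B]={a,b}
[2] done
  FIRST[S]={a,b,c}  FIRST[A]={a}  FIRST[B]={a,b}

FOLLOW iteration:
initialize: $ ∈ FOLLOW(S)
pass 1:
  B→B B: FOLLOW(B) ⊇ FIRST(B) = {a,b}; new: +{a,b}
  S→B A: FOLLOW(A) ⊇ FOLLOW(S) ⊇ {$}; new: +{$}
  FOLLOW(S)={$}  FOLLOW(A)={$}  FOLLOW(B)={a,b}
pass 2: — fixpoint
  FOLLOW(S)={$}  FOLLOW(A)={$}  FOLLOW(B)={a,b}

FOLLOW(B) = ["a", "b"]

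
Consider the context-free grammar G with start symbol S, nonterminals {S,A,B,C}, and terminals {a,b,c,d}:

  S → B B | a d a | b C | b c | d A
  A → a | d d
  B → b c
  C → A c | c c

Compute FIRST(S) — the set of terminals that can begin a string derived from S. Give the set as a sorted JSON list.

Compute FIRST by fixpoint:
round 1:
  A via A→a: +{a}
  A via A→d d: +{d}
  B via B→b c: +{b}
  C via C→A c: +{a,d}
  C via C→c c: +{c}
  S via S→B B: +{b}
  S via S→a d a: +{a}
  S via S→d A: +{d}
  FIRST[S]={a,b,d}  FIRST[A]={a,d}  FIRST[B]={b}  FIRST[C]={a,c,d}
round 2: (no change)
  FIRST[S]={a,b,d}  FIRST[A]={a,d}  FIRST[B]={b}  FIRST[C]={a,c,d}

FIRST(S) = ["a", "b", "d"]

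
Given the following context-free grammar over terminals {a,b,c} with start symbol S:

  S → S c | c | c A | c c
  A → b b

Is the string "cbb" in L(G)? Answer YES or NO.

CNF form of G:
  S -> S T1 | T1 A | T1 T1 | c
  A -> T0 T0
  T0 -> b
  T1 -> c

Fill CYK table bottom-up:
  [0..0]={S,T1}  "c"  orig:{S}
  [1..1]={T0}  "b"  orig:{}
  [2..2]={T0}  "b"  orig:{}
  [0..1]=∅  "cb"
  [1..2]={A}  "bb"
  [0..2]={S}  "cbb"

S ∈ T[0,2] ⇒ YES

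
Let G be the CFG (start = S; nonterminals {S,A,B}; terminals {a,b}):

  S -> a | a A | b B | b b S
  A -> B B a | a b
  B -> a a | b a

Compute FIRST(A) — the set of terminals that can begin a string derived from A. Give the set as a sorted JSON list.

FIRST sets, iterate to fixpoint:
iter 1:
  A via A→a b: +{a}
  B via B→a a: +{a}
  B via B→b a: +{b}
  S via S→a: +{a}
  S via S→b B: +{b}
  FIRST[S]={a,b}  FIRST[A]={a}  FIRST[B]={a,b}
iter 2:
  A via A→B B a: +{b}
  FIRST[S]={a,b}  FIRST[A]={a,b}  FIRST[B]={a,b}
iter 3: (no change)
  FIRST[S]={a,b}  FIRST[A]={a,b}  FIRST[B]={a,b}

FIRST(A) = ["a", "b"]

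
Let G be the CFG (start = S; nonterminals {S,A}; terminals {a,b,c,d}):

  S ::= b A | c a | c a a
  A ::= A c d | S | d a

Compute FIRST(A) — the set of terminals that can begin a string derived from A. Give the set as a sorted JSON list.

Compute FIRST by fixpoint:
round 1:
  A via A→d a: +{d}
  S via S→b A: +{b}
  S via S→c a: +{c}
  FIRST(S)={b,c}  FIRST(A)={d}
round 2:
  A via A→S: +{b,c}
  FIRST(S)={b,c}  FIRST(A)={b,c,d}
round 3: — fixpoint
  FIRST(S)={b,c}  FIRST(A)={b,c,d}

FIRST(A) = ["b", "c", "d"]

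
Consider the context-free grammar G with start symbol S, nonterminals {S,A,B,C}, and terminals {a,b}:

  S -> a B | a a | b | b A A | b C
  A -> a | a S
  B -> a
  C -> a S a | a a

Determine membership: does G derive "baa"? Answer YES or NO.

CNF form of G:
  S -> T0 B | T0 T0 | T1 C | T1 X3 | b
  A -> T0 S | a
  B -> a
  C -> T0 T0 | T0 X2
  T0 -> a
  T1 -> b
  X2 -> S T0
  X3 -> A A

Fill CYK table bottom-up:
  T[0,0] 'b' = {S,T1}  orig:{S}
  T[1,1] 'a' = {A,B,T0}  orig:{A,B}
  T[2,2] 'a' = {A,B,T0}  orig:{A,B}
  T[0,1] 'ba' = {X2}  orig:{}
  T[1,2] 'aa' = {C,S,X3}  orig:{C,S}
  T[0,2] 'baa' = {S}

S ∈ T[0,2] ⇒ YES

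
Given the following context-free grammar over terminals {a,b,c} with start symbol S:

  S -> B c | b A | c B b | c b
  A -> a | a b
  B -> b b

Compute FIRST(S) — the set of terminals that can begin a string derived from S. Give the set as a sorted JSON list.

FIRST sets, iterate to fixpoint:
[1]
  A via A→a: +{a}
  B via B→b b: +{b}
  S via S→B c: +{b}
  S via S→c B b: +{c}
  S: {b,c}  A: {a}  B: {b}
[2] — fixpoint
  S: {b,c}  A: {a}  B: {b}

FIRST(S) = ["b", "c"]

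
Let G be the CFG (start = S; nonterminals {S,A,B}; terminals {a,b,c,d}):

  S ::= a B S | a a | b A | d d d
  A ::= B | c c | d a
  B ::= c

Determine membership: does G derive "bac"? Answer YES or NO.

CNF form of G:
  S -> T1 X5 | T2 T2 | T2 X4 | T3 A
  A -> T0 T0 | T1 T2 | c
  B -> c
  T0 -> c
  T1 -> d
  T2 -> a
  T3 -> b
  X4 -> B S
  X5 -> T1 T1

Fill CYK table bottom-up:
  [0..0]={T3}  "b"  orig:{}
  [1..1]={T2}  "a"  orig:{}
  [2..2]={A,B,T0}  "c"  orig:{A,B}
  [0..1]=∅  "ba"
  [1..2]=∅  "ac"
  [0..2]=∅  "bac"

S ∉ T[0,2] ⇒ NO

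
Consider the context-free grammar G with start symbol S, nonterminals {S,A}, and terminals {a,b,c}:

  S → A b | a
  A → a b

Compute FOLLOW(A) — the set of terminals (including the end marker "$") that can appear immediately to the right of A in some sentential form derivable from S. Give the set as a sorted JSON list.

Compute FIRST by fixpoint:
iter 1:
  A via A→a b: +{a}
  S via S→A b: +{a}
  S: {a}  A: {a}
iter 2: done
  S: {a}  A: {a}

FOLLOW sets:
FOLLOW(S) := {$}
round 1:
  S→A b: FOLLOW(A) ⊇ FIRST(b) = {b}; new: +{b}
  S: {$}  A: {b}
round 2: (stable)
  S: {$}  A: {b}

FOLLOW(A) = ["b"]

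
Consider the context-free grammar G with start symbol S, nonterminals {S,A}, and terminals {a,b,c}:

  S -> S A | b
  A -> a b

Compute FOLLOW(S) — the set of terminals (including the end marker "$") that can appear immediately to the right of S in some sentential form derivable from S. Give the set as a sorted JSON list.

FIRST sets, iterate to fixpoint:
iter 1:
  A via A→a b: +{a}
  S via S→b: +{b}
  FIRST[S]={b}  FIRST[A]={a}
iter 2: — fixpoint
  FIRST[S]={b}  FIRST[A]={a}

FOLLOW iteration:
initialize: $ ∈ FOLLOW(S)
round 1:
  S→S A: FOLLOW(S) ⊇ FIRST(A) = {a}; new: +{a}
  S→S A: FOLLOW(A) ⊇ FOLLOW(S) ⊇ {$,a}; new: +{$,a}
  FOLLOW(S)={$,a}  FOLLOW(A)={$,a}
round 2: (stable)
  FOLLOW(S)={$,a}  FOLLOW(A)={$,a}

FOLLOW(S) = ["$", "a"]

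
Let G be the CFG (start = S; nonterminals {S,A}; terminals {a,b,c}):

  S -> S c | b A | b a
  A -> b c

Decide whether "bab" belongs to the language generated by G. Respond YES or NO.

CNF form of G:
  S -> S T1 | T0 A | T0 T2
  A -> T0 T1
  T0 -> b
  T1 -> c
  T2 -> a

CYK table (by increasing span):
  [0..0]={T0}  "b"  orig:{}
  [1..1]={T2}  "a"  orig:{}
  [2..2]={T0}  "b"  orig:{}
  [0..1]={S}  "ba"
  [1..2]=∅  "ab"
  [0..2]=∅  "bab"

S ∉ T[0,2] ⇒ NO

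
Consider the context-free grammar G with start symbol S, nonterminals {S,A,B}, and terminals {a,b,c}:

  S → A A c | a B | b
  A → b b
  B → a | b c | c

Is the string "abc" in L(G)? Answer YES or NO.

Convert to CNF:
  S -> A X3 | T2 B | b
  A -> T0 T0
  B -> T0 T1 | a | c
  T0 -> b
  T1 -> c
  T2 -> a
  X3 -> A T1

Fill CYK table bottom-up:
  cell(0,0) a: {B,T2}  orig:{B}
  cell(1,1) b: {S,T0}  orig:{S}
  cell(2,2) c: {B,T1}  orig:{B}
  cell(0,1) ab: ∅
  cell(1,2) bc: {B}
  cell(0,2) abc: {S}

S ∈ T[0,2] ⇒ YES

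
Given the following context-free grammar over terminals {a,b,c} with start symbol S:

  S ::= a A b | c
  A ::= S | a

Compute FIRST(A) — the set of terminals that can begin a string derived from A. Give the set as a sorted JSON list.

FIRST sets, iterate to fixpoint:
[1]
  A via A→a: +{a}
  S via S→a A b: +{a}
  S via S→c: +{c}
  FIRST(S)={a,c}  FIRST(A)={a}
[2]
  A via A→S: +{c}
  FIRST(S)={a,c}  FIRST(A)={a,c}
[3] (stable)
  FIRST(S)={a,c}  FIRST(A)={a,c}

FIRST(A) = ["a", "c"]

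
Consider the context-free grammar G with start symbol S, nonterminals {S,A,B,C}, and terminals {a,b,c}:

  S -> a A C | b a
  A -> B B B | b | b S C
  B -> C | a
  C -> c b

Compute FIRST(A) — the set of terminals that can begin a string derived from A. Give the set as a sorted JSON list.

Compute FIRST by fixpoint:
iter 1:
  A via A→b: +{b}
  B via B→a: +{a}
  C via C→c b: +{c}
  S via S→a A C: +{a}
  S via S→b a: +{b}
  FIRST(S)={a,b}  FIRST(A)={b}  FIRST(B)={a}  FIRST(C)={c}
iter 2:
  A via A→B B B: +{a}
  B via B→C: +{c}
  FIRST(S)={a,b}  FIRST(A)={a,b}  FIRST(B)={a,c}  FIRST(C)={c}
iter 3:
  A via A→B B B: +{c}
  FIRST(S)={a,b}  FIRST(A)={a,b,c}  FIRST(B)={a,c}  FIRST(C)={c}
iter 4: (stable)
  FIRST(S)={a,b}  FIRST(A)={a,b,c}  FIRST(B)={a,c}  FIRST(C)={c}

FIRST(A) = ["a", "b", "c"]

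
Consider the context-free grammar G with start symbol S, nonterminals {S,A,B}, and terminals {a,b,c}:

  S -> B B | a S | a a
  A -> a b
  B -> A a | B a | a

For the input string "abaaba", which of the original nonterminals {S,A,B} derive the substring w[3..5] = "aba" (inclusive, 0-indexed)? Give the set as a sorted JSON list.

Convert to CNF:
  S -> B B | T0 S | T0 T0
  A -> T0 T1
  B -> A T0 | B T0 | a
  T0 -> a
  T1 -> b

CYK table (by increasing span) (cells [i..j] with 3 ≤ i ≤ j ≤ 5 only):
  T[3,3] 'a' = {B,T0}  orig:{B}
  T[4,4] 'b' = {T1}  orig:{}
  T[5,5] 'a' = {B,T0}  orig:{B}
  T[3,4] 'ab' = {A}
  T[4,5] 'ba' = ∅
  T[3,5] 'aba' = {B}

Original NTs in T[3,5] deriving "aba": ["B"]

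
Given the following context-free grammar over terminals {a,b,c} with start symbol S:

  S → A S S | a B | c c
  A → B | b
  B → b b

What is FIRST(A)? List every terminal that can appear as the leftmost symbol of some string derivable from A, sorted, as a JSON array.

FIRST sets, iterate to fixpoint:
iter 1:
  A via A→b: +{b}
  B via B→b b: +{b}
  S via S→A S S: +{b}
  S via S→a B: +{a}
  S via S→c c: +{c}
  FIRST(S)={a,b,c}  FIRST(A)={b}  FIRST(B)={b}
iter 2: — fixpoint
  FIRST(S)={a,b,c}  FIRST(A)={b}  FIRST(B)={b}

FIRST(A) = ["b"]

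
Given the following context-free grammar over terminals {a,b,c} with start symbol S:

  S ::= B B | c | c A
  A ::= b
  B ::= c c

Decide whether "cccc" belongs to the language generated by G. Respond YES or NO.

Convert to CNF:
  S -> B B | T0 A | c
  A -> b
  B -> T0 T0
  T0 -> c

CYK table (by increasing span):
  [0..0]={S,T0}  "c"  orig:{S}
  [1..1]={S,T0}  "c"  orig:{S}
  [2..2]={S,T0}  "c"  orig:{S}
  [3..3]={S,T0}  "c"  orig:{S}
  [0..1]={B}  "cc"
  [1..2]={B}  "cc"
  [2..3]={B}  "cc"
  [0..2]=∅  "ccc"
  [1..3]=∅  "ccc"
  [0..3]={S}  "cccc"

S ∈ T[0,3] ⇒ YES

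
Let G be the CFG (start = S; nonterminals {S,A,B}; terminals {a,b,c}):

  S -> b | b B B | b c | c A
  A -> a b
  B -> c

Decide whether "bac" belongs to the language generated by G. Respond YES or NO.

Convert to CNF:
  S -> T1 T2 | T1 X3 | T2 A | b
  A -> T0 T1
  B -> c
  T0 -> a
  T1 -> b
  T2 -> c
  X3 -> B B

Fill CYK table bottom-up:
  [0..0]={S,T1}  "b"  orig:{S}
  [1..1]={T0}  "a"  orig:{}
  [2..2]={B,T2}  "c"  orig:{B}
  [0..1]=∅  "ba"
  [1..2]=∅  "ac"
  [0..2]=∅  "bac"

S ∉ T[0,2] ⇒ NO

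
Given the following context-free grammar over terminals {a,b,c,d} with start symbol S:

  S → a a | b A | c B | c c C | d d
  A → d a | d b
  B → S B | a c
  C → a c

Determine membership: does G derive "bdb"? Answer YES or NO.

Convert to CNF:
  S -> T0 T0 | T1 T1 | T2 A | T3 B | T3 X4
  A -> T0 T1 | T0 T2
  B -> S B | T1 T3
  C -> T1 T3
  T0 -> d
  T1 -> a
  T2 -> b
  T3 -> c
  X4 -> T3 C

Fill CYK table bottom-up:
  [0..0]={T2}  "b"  orig:{}
  [1..1]={T0}  "d"  orig:{}
  [2..2]={T2}  "b"  orig:{}
  [0..1]=∅  "bd"
  [1..2]={A}  "db"
  [0..2]={S}  "bdb"

S ∈ T[0,2] ⇒ YES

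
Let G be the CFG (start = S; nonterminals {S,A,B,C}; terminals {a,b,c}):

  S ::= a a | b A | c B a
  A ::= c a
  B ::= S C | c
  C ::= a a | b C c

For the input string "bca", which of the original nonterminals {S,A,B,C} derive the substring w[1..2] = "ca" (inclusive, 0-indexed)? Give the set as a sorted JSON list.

Convert to CNF:
  S -> T0 X4 | T1 T1 | T2 A
  A -> T0 T1
  B -> S C | c
  C -> T1 T1 | T2 X3
  T0 -> c
  T1 -> a
  T2 -> b
  X3 -> C T0
  X4 -> B T1

CYK fill (cells [i..j] with 1 ≤ i ≤ j ≤ 2 only):
  T[1,1] 'c' = {B,T0}  orig:{B}
  T[2,2] 'a' = {T1}  orig:{}
  T[1,2] 'ca' = {A,X4}  orig:{A}

Original NTs in T[1,2] deriving "ca": ["A"]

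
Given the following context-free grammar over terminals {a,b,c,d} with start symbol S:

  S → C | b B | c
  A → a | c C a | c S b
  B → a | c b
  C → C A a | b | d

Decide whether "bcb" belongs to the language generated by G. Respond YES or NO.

Convert to CNF:
  S -> C X6 | T2 B | b | c | d
  A -> T0 X3 | T0 X4 | a
  B -> T0 T2 | a
  C -> C X5 | b | d
  T0 -> c
  T1 -> a
  T2 -> b
  X3 -> C T1
  X4 -> S T2
  X5 -> A T1
  X6 -> A T1

CYK table (by increasing span):
  cell(0,0) b: {C,S,T2}  orig:{C,S}
  cell(1,1) c: {S,T0}  orig:{S}
  cell(2,2) b: {C,S,T2}  orig:{C,S}
  cell(0,1) bc: ∅
  cell(1,2) cb: {B,X4}  orig:{B}
  cell(0,2) bcb: {S}

S ∈ T[0,2] ⇒ YES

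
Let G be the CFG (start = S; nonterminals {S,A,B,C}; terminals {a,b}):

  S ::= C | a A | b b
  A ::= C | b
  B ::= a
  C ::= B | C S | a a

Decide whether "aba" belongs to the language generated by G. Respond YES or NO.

Convert to CNF:
  S -> C S | T0 A | T0 T0 | T1 T1 | a
  A -> C S | T0 T0 | a | b
  B -> a
  C -> C S | T0 T0 | a
  T0 -> a
  T1 -> b

Fill CYK table bottom-up:
  cell(0,0) a: {A,B,C,S,T0}  orig:{A,B,C,S}
  cell(1,1) b: {A,T1}  orig:{A}
  cell(2,2) a: {A,B,C,S,T0}  orig:{A,B,C,S}
  cell(0,1) ab: {S}
  cell(1,2) ba: ∅
  cell(0,2) aba: ∅

S ∉ T[0,2] ⇒ NO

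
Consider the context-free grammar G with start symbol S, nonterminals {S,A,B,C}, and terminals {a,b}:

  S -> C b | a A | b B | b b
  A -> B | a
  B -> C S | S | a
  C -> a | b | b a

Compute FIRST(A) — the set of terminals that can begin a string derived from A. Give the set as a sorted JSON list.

FIRST sets, iterate to fixpoint:
iter 1:
  A via A→a: +{a}
  B via B→a: +{a}
  C via C→a: +{a}
  C via C→b: +{b}
  S via S→C b: +{a,b}
  FIRST(S)={a,b}  FIRST(A)={a}  FIRST(B)={a}  FIRST(C)={a,b}
iter 2:
  B via B→C S: +{b}
  FIRST(S)={a,b}  FIRST(A)={a}  FIRST(B)={a,b}  FIRST(C)={a,b}
iter 3:
  A via A→B: +{b}
  FIRST(S)={a,b}  FIRST(A)={a,b}  FIRST(B)={a,b}  FIRST(C)={a,b}
iter 4: (no change)
  FIRST(S)={a,b}  FIRST(A)={a,b}  FIRST(B)={a,b}  FIRST(C)={a,b}

FIRST(A) = ["a", "b"]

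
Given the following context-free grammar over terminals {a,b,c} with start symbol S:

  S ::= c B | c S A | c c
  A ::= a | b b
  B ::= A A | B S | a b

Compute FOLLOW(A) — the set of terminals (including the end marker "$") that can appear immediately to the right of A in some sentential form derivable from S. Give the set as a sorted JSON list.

Compute FIRST by fixpoint:
round 1:
  A via A→a: +{a}
  A via A→b b: +{b}
  B via B→A A: +{a,b}
  S via S→c B: +{c}
  FIRST[S]={c}  FIRST[A]={a,b}  FIRST[B]={a,b}
round 2: (no change)
  FIRST[S]={c}  FIRST[A]={a,b}  FIRST[B]={a,b}

Compute FOLLOW by fixpoint:
FOLLOW(S) := {$}
iter 1:
  B→A A: FOLLOW(A) ⊇ FIRST(A) = {a,b}; new: +{a,b}
  B→B S: FOLLOW(B) ⊇ FIRST(S) = {c}; new: +{c}
  B→B S: FOLLOW(S) ⊇ FOLLOW(B) ⊇ {c}; new: +{c}
  S→c B: FOLLOW(B) ⊇ FOLLOW(S) ⊇ {$,c}; new: +{$}
  S→c S A: FOLLOW(S) ⊇ FIRST(A) = {a,b}; new: +{a,b}
  S→c S A: FOLLOW(A) ⊇ FOLLOW(S) ⊇ {$,a,b,c}; new: +{$,c}
  FOLLOW(S)={$,a,b,c}  FOLLOW(A)={$,a,b,c}  FOLLOW(B)={$,c}
iter 2:
  S→c B: FOLLOW(B) ⊇ FOLLOW(S) ⊇ {$,a,b,c}; new: +{a,b}
  FOLLOW(S)={$,a,b,c}  FOLLOW(A)={$,a,b,c}  FOLLOW(B)={$,a,b,c}
iter 3: — fixpoint
  FOLLOW(S)={$,a,b,c}  FOLLOW(A)={$,a,b,c}  FOLLOW(B)={$,a,b,c}

FOLLOW(A) = ["$", "a", "b", "c"]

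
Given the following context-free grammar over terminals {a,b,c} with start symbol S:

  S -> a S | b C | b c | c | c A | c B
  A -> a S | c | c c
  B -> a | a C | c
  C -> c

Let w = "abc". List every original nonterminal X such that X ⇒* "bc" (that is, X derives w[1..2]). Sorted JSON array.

Convert to CNF:
  S -> T0 S | T1 A | T1 B | T2 C | T2 T1 | c
  A -> T0 S | T1 T1 | c
  B -> T0 C | a | c
  C -> c
  T0 -> a
  T1 -> c
  T2 -> b

CYK fill (cells [i..j] with 1 ≤ i ≤ j ≤ 2 only):
  [1..1]={T2}  "b"  orig:{}
  [2..2]={A,B,C,S,T1}  "c"  orig:{A,B,C,S}
  [1..2]={S}  "bc"

Original NTs in T[1,2] deriving "bc": ["S"]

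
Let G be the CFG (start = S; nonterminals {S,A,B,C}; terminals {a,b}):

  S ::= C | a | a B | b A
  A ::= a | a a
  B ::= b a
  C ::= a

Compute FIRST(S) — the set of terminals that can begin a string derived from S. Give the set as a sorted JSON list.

FIRST iteration:
round 1:
  A via A→a: +{a}
  B via B→b a: +{b}
  C via C→a: +{a}
  S via S→C: +{a}
  S via S→b A: +{b}
  FIRST(S)={a,b}  FIRST(A)={a}  FIRST(B)={b}  FIRST(C)={a}
round 2: done
  FIRST(S)={a,b}  FIRST(A)={a}  FIRST(B)={b}  FIRST(C)={a}

FIRST(S) = ["a", "b"]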